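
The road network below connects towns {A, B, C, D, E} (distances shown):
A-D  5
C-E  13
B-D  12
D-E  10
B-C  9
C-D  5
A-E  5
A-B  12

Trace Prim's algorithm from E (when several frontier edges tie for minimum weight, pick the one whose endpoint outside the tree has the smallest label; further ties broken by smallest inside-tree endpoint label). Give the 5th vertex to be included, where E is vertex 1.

Prim's algorithm from E:
Step 1: frontier [A-E 5, D-E 10, C-E 13] → take A-E (5); add A.
Step 2: frontier [A-D 5, A-B 12, D-E 10, C-E 13] → take A-D (5); add D.
Step 3: frontier [A-B 12, C-D 5, B-D 12, C-E 13] → take C-D (5); add C.
Step 4: frontier [A-B 12, B-C 9, B-D 12] → take B-C (9); add B.
Vertex order: E, A, D, C, B. The 5th vertex is B.

B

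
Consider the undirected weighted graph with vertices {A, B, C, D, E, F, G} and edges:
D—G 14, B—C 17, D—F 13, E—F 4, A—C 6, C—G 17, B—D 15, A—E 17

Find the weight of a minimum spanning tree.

Kruskal: consider edges lightest-first.
E—F (4): add. Components now {A} {B} {C} {D} {E,F} {G}
A—C (6): add. Components now {A,C} {B} {D} {E,F} {G}
D—F (13): add. Components now {A,C} {B} {D,E,F} {G}
D—G (14): add. Components now {A,C} {B} {D,E,F,G}
B—D (15): add. Components now {A,C} {B,D,E,F,G}
A—E (17): add. Components now {A,B,C,D,E,F,G}
MST edges: E—F, A—C, D—F, D—G, B—D, A—E; total weight 4+6+13+14+15+17 = 69.

69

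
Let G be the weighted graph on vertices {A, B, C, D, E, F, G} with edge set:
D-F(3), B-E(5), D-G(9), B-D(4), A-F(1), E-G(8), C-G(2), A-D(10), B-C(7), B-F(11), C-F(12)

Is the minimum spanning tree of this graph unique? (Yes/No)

Yes

Kruskal's algorithm — process edges by increasing weight (ties by edge label):
A-F (1): add — endpoints in different components.
C-G (2): add — endpoints in different components.
D-F (3): add — endpoints in different components.
B-D (4): add — endpoints in different components.
B-E (5): add — endpoints in different components.
B-C (7): add — endpoints in different components.
Every non-tree edge has weight strictly greater than the heaviest edge on the tree path between its endpoints, so the MST is unique.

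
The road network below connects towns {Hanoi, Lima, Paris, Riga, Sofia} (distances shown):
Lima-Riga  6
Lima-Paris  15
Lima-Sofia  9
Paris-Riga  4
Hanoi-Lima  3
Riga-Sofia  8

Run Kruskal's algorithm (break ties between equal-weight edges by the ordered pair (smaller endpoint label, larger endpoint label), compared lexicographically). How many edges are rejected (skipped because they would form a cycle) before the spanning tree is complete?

0

Kruskal's algorithm — process edges by increasing weight (ties by edge label):
Hanoi-Lima (3): add — endpoints in different components.
Paris-Riga (4): add — endpoints in different components.
Lima-Riga (6): add — endpoints in different components.
Riga-Sofia (8): add — endpoints in different components.
Edges rejected before the tree was complete: 0.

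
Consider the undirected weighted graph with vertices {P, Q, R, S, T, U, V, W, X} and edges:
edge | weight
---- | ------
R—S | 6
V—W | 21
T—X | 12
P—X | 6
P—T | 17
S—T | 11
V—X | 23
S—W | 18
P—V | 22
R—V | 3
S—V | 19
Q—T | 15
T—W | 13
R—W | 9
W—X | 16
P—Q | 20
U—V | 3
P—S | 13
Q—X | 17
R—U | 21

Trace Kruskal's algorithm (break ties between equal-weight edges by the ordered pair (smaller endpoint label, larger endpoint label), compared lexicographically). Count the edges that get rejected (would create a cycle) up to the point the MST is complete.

2

Kruskal: consider edges lightest-first.
R—V (3): add — endpoints in different components.
U—V (3): add — endpoints in different components.
P—X (6): add — endpoints in different components.
R—S (6): add — endpoints in different components.
R—W (9): add — endpoints in different components.
S—T (11): add — endpoints in different components.
T—X (12): add — endpoints in different components.
P—S (13): skip — S and P already connected.
T—W (13): skip — T and W already connected.
Q—T (15): add — endpoints in different components.
Edges rejected before the tree was complete: 2.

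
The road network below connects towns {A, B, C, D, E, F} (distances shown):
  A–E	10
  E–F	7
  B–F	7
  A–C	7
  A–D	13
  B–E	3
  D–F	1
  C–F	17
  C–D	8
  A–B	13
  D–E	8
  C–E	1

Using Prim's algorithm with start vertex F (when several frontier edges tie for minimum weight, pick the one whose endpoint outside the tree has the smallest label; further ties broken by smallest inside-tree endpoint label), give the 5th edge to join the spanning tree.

A-C

Grow the tree from F using Prim:
Step 1: cheapest edge leaving the tree is D–F (1); add D.
Step 2: cheapest edge leaving the tree is B–F (7); add B.
Step 3: cheapest edge leaving the tree is B–E (3); add E.
Step 4: cheapest edge leaving the tree is C–E (1); add C.
Step 5: cheapest edge leaving the tree is A–C (7); add A.
The 5th edge added is A–C.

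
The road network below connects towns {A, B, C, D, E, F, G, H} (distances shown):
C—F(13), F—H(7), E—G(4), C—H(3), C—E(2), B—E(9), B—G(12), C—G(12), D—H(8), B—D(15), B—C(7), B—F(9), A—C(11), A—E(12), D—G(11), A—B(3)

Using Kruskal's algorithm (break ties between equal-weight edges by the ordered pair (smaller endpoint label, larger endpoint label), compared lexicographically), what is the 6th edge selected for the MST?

Sort edges by weight, then run Kruskal:
C—E (2): add — endpoints in different components.
A—B (3): add — endpoints in different components.
C—H (3): add — endpoints in different components.
E—G (4): add — endpoints in different components.
B—C (7): add — endpoints in different components.
F—H (7): add — endpoints in different components.
D—H (8): add — endpoints in different components.
The 6th edge added is F—H.

F-H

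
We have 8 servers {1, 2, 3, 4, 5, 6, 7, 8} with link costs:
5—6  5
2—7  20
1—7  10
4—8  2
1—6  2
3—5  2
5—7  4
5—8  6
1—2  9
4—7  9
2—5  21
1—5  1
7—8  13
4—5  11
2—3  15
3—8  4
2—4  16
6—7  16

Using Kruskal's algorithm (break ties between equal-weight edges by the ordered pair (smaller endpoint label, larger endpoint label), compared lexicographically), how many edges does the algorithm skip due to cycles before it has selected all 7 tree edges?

2

Sort edges by weight, then run Kruskal:
1—5 (1): add — endpoints in different components.
1—6 (2): add — endpoints in different components.
3—5 (2): add — endpoints in different components.
4—8 (2): add — endpoints in different components.
3—8 (4): add — endpoints in different components.
5—7 (4): add — endpoints in different components.
5—6 (5): skip — 5 and 6 already connected.
5—8 (6): skip — 5 and 8 already connected.
1—2 (9): add — endpoints in different components.
Edges rejected before the tree was complete: 2.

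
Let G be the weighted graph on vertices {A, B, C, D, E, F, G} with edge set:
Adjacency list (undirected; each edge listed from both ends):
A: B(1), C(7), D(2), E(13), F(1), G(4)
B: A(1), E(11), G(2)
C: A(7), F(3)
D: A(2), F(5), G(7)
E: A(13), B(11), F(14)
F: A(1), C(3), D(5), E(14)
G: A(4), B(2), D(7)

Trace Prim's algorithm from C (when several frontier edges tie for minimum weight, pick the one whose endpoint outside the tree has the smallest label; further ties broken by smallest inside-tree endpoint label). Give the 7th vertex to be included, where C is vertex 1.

Grow the tree from C using Prim:
Step 1: frontier [C F 3, A C 7] → take C F (3); add F.
Step 2: frontier [A C 7, A F 1, D F 5, E F 14] → take A F (1); add A.
Step 3: frontier [A B 1, A D 2, A G 4, A E 13, D F 5, E F 14] → take A B (1); add B.
Step 4: frontier [A D 2, A G 4, A E 13, B G 2, B E 11, D F 5, E F 14] → take A D (2); add D.
Step 5: frontier [A G 4, A E 13, B G 2, B E 11, D G 7, E F 14] → take B G (2); add G.
Step 6: frontier [A E 13, B E 11, E F 14] → take B E (11); add E.
Vertex order: C, F, A, B, D, G, E. The 7th vertex is E.

E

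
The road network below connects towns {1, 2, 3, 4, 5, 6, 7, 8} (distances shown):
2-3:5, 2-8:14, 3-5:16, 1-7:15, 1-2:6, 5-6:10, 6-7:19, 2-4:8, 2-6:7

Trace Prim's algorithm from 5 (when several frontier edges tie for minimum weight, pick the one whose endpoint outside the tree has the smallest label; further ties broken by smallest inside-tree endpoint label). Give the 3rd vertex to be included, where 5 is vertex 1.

Prim's algorithm from 5:
Step 1: frontier [5-6 10, 3-5 16] → take 5-6 (10); add 6.
Step 2: frontier [3-5 16, 2-6 7, 6-7 19] → take 2-6 (7); add 2.
Step 3: frontier [2-3 5, 1-2 6, 2-4 8, 2-8 14, 3-5 16, 6-7 19] → take 2-3 (5); add 3.
Step 4: frontier [1-2 6, 2-4 8, 2-8 14, 6-7 19] → take 1-2 (6); add 1.
Step 5: frontier [1-7 15, 2-4 8, 2-8 14, 6-7 19] → take 2-4 (8); add 4.
Step 6: frontier [1-7 15, 2-8 14, 6-7 19] → take 2-8 (14); add 8.
Step 7: frontier [1-7 15, 6-7 19] → take 1-7 (15); add 7.
Vertex order: 5, 6, 2, 3, 1, 4, 8, 7. The 3rd vertex is 2.

2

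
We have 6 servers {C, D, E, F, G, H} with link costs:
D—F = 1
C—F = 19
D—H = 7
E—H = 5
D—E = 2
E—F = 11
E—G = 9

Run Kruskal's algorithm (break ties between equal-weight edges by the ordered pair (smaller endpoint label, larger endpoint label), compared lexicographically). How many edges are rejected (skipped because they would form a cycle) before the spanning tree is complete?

2

Sort edges by weight, then run Kruskal:
D—F (1): add — endpoints in different components.
D—E (2): add — endpoints in different components.
E—H (5): add — endpoints in different components.
D—H (7): skip — D and H already connected.
E—G (9): add — endpoints in different components.
E—F (11): skip — E and F already connected.
C—F (19): add — endpoints in different components.
Edges rejected before the tree was complete: 2.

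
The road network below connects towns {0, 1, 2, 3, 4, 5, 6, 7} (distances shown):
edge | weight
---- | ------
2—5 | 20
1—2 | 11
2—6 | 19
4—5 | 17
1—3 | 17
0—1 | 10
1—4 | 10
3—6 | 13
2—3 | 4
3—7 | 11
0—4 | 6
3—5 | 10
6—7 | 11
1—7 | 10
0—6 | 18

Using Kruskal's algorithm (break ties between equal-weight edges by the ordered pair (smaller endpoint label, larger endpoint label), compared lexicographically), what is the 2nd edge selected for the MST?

Sort edges by weight, then run Kruskal:
2—3 (4): add — endpoints in different components.
0—4 (6): add — endpoints in different components.
0—1 (10): add — endpoints in different components.
1—4 (10): skip — 1 and 4 already connected.
1—7 (10): add — endpoints in different components.
3—5 (10): add — endpoints in different components.
1—2 (11): add — endpoints in different components.
3—7 (11): skip — 3 and 7 already connected.
6—7 (11): add — endpoints in different components.
The 2nd edge added is 0—4.

0-4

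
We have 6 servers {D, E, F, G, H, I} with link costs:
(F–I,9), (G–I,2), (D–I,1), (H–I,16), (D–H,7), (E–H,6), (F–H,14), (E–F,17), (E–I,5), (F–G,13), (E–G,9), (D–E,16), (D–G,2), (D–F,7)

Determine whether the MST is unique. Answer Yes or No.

No

Kruskal: consider edges lightest-first.
D–I (1): add — endpoints in different components.
D–G (2): add — endpoints in different components.
G–I (2): skip — G and I already connected.
E–I (5): add — endpoints in different components.
E–H (6): add — endpoints in different components.
D–F (7): add — endpoints in different components.
Non-tree edge G–I has weight 2, equal to the heaviest edge on its tree cycle — swapping gives another MST of the same weight. Not unique.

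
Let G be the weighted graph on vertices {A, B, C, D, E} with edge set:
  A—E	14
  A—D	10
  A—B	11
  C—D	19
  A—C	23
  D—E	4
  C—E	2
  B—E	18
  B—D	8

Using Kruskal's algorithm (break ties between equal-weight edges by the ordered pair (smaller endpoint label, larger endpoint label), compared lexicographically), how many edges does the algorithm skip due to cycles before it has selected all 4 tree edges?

0

Kruskal's algorithm — process edges by increasing weight (ties by edge label):
C—E (2): add. Components now {A} {B} {C,E} {D}
D—E (4): add. Components now {A} {B} {C,D,E}
B—D (8): add. Components now {A} {B,C,D,E}
A—D (10): add. Components now {A,B,C,D,E}
Edges rejected before the tree was complete: 0.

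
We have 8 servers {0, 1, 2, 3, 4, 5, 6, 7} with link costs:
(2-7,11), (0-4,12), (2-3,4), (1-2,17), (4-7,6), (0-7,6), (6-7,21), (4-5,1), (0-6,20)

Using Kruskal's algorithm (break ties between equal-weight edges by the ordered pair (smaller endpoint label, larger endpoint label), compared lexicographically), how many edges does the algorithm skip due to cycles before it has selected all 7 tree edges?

Kruskal's algorithm — process edges by increasing weight (ties by edge label):
4-5 (1): add — endpoints in different components.
2-3 (4): add — endpoints in different components.
0-7 (6): add — endpoints in different components.
4-7 (6): add — endpoints in different components.
2-7 (11): add — endpoints in different components.
0-4 (12): skip — 0 and 4 already connected.
1-2 (17): add — endpoints in different components.
0-6 (20): add — endpoints in different components.
Edges rejected before the tree was complete: 1.

1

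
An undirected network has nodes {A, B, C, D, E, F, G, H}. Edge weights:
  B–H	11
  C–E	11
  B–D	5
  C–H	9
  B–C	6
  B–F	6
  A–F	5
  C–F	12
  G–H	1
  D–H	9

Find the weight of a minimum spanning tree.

Grow the tree from B using Prim:
Step 1: cheapest edge leaving the tree is B–D (5); add D.
Step 2: cheapest edge leaving the tree is B–C (6); add C.
Step 3: cheapest edge leaving the tree is B–F (6); add F.
Step 4: cheapest edge leaving the tree is A–F (5); add A.
Step 5: cheapest edge leaving the tree is C–H (9); add H.
Step 6: cheapest edge leaving the tree is G–H (1); add G.
Step 7: cheapest edge leaving the tree is C–E (11); add E.
MST edges: B–D, B–C, B–F, A–F, C–H, G–H, C–E; total weight 5+6+6+5+9+1+11 = 43.

43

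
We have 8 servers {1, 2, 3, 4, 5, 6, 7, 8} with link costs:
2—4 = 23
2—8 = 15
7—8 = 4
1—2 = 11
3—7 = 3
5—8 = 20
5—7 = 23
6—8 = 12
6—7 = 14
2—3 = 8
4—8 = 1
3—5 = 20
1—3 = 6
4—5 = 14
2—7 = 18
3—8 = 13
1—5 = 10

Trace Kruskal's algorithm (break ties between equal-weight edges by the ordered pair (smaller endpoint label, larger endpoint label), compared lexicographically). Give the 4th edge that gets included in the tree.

1-3

Sort edges by weight, then run Kruskal:
4—8 (1): add — endpoints in different components.
3—7 (3): add — endpoints in different components.
7—8 (4): add — endpoints in different components.
1—3 (6): add — endpoints in different components.
2—3 (8): add — endpoints in different components.
1—5 (10): add — endpoints in different components.
1—2 (11): skip — 1 and 2 already connected.
6—8 (12): add — endpoints in different components.
The 4th edge added is 1—3.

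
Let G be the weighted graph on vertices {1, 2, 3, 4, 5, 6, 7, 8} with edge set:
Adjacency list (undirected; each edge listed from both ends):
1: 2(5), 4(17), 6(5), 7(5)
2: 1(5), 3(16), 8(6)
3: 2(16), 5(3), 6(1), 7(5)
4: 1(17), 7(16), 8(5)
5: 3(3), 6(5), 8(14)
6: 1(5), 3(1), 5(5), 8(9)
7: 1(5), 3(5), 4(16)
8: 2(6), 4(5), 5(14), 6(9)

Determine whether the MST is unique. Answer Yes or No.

Sort edges by weight, then run Kruskal:
3-6 (1): add — endpoints in different components.
3-5 (3): add — endpoints in different components.
1-2 (5): add — endpoints in different components.
1-6 (5): add — endpoints in different components.
1-7 (5): add — endpoints in different components.
3-7 (5): skip — 3 and 7 already connected.
4-8 (5): add — endpoints in different components.
5-6 (5): skip — 5 and 6 already connected.
2-8 (6): add — endpoints in different components.
Non-tree edge 3-7 has weight 5, equal to the heaviest edge on its tree cycle — swapping gives another MST of the same weight. Not unique.

No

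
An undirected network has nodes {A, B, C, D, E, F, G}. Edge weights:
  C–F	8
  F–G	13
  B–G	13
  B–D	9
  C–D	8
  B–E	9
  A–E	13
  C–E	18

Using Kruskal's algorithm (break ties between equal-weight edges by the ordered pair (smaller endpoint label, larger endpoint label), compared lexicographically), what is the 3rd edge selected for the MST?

B-D

Kruskal: consider edges lightest-first.
C–D (8): add. Components now {A} {B} {C,D} {E} {F} {G}
C–F (8): add. Components now {A} {B} {C,D,F} {E} {G}
B–D (9): add. Components now {A} {B,C,D,F} {E} {G}
B–E (9): add. Components now {A} {B,C,D,E,F} {G}
A–E (13): add. Components now {A,B,C,D,E,F} {G}
B–G (13): add. Components now {A,B,C,D,E,F,G}
The 3rd edge added is B–D.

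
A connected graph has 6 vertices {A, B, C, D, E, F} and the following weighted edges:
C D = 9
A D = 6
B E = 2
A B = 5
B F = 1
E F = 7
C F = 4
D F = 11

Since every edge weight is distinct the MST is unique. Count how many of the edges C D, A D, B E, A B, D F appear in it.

Kruskal: consider edges lightest-first.
B F (1): add. Components now {A} {B,F} {C} {D} {E}
B E (2): add. Components now {A} {B,E,F} {C} {D}
C F (4): add. Components now {A} {B,C,E,F} {D}
A B (5): add. Components now {A,B,C,E,F} {D}
A D (6): add. Components now {A,B,C,D,E,F}
MST edge set: {B F, B E, C F, A B, A D}.
Of the listed edges, {A D, B E, A B} are in the MST → 3.

3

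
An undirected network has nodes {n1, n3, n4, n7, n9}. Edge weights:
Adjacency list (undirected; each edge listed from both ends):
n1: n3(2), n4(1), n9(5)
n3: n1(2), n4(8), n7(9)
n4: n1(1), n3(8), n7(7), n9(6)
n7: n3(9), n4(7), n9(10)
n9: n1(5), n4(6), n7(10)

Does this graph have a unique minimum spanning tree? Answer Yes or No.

Kruskal's algorithm — process edges by increasing weight (ties by edge label):
n1–n4 (1): add — endpoints in different components.
n1–n3 (2): add — endpoints in different components.
n1–n9 (5): add — endpoints in different components.
n4–n9 (6): skip — n9 and n4 already connected.
n4–n7 (7): add — endpoints in different components.
Every non-tree edge has weight strictly greater than the heaviest edge on the tree path between its endpoints, so the MST is unique.

Yes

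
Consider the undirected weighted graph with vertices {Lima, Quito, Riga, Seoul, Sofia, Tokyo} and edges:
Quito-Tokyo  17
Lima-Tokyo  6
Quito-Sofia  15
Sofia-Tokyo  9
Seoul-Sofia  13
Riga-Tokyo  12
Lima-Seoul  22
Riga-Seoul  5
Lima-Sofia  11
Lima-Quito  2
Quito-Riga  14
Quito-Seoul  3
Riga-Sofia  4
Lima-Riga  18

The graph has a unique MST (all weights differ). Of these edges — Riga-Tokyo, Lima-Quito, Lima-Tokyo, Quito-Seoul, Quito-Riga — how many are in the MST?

3

Kruskal: consider edges lightest-first.
Lima-Quito (2): add — endpoints in different components.
Quito-Seoul (3): add — endpoints in different components.
Riga-Sofia (4): add — endpoints in different components.
Riga-Seoul (5): add — endpoints in different components.
Lima-Tokyo (6): add — endpoints in different components.
MST edge set: {Lima-Quito, Quito-Seoul, Riga-Sofia, Riga-Seoul, Lima-Tokyo}.
Of the listed edges, {Lima-Quito, Lima-Tokyo, Quito-Seoul} are in the MST → 3.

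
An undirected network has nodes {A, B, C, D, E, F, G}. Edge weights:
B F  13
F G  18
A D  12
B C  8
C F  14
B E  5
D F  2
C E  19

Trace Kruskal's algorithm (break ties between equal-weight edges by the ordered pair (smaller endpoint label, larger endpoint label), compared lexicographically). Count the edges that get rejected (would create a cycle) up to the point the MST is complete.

Kruskal's algorithm — process edges by increasing weight (ties by edge label):
D F (2): add — endpoints in different components.
B E (5): add — endpoints in different components.
B C (8): add — endpoints in different components.
A D (12): add — endpoints in different components.
B F (13): add — endpoints in different components.
C F (14): skip — C and F already connected.
F G (18): add — endpoints in different components.
Edges rejected before the tree was complete: 1.

1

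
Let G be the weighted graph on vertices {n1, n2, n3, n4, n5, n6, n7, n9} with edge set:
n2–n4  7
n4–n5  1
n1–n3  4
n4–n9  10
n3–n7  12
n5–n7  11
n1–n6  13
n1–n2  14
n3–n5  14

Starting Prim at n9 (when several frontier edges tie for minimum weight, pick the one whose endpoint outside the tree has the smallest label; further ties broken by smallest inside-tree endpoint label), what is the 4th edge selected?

Grow the tree from n9 using Prim:
Step 1: cheapest edge leaving the tree is n4–n9 (10); add n4.
Step 2: cheapest edge leaving the tree is n4–n5 (1); add n5.
Step 3: cheapest edge leaving the tree is n2–n4 (7); add n2.
Step 4: cheapest edge leaving the tree is n5–n7 (11); add n7.
Step 5: cheapest edge leaving the tree is n3–n7 (12); add n3.
Step 6: cheapest edge leaving the tree is n1–n3 (4); add n1.
Step 7: cheapest edge leaving the tree is n1–n6 (13); add n6.
The 4th edge added is n5–n7.

n5-n7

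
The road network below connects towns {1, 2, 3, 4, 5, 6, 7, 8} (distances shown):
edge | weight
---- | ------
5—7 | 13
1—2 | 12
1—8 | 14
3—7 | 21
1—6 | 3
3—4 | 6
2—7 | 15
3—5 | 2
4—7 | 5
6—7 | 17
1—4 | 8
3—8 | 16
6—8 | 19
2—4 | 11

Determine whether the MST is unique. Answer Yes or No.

Yes

Kruskal's algorithm — process edges by increasing weight (ties by edge label):
3—5 (2): add — endpoints in different components.
1—6 (3): add — endpoints in different components.
4—7 (5): add — endpoints in different components.
3—4 (6): add — endpoints in different components.
1—4 (8): add — endpoints in different components.
2—4 (11): add — endpoints in different components.
1—2 (12): skip — 1 and 2 already connected.
5—7 (13): skip — 5 and 7 already connected.
1—8 (14): add — endpoints in different components.
Every non-tree edge has weight strictly greater than the heaviest edge on the tree path between its endpoints, so the MST is unique.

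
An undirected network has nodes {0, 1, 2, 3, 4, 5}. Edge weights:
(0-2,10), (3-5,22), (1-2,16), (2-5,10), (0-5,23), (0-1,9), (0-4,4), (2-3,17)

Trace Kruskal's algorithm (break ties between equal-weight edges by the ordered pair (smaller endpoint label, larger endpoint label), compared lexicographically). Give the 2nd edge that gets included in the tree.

0-1

Sort edges by weight, then run Kruskal:
0-4 (4): add. Components now {0,4} {1} {2} {3} {5}
0-1 (9): add. Components now {0,1,4} {2} {3} {5}
0-2 (10): add. Components now {0,1,2,4} {3} {5}
2-5 (10): add. Components now {0,1,2,4,5} {3}
1-2 (16): skip — 1 and 2 already connected.
2-3 (17): add. Components now {0,1,2,3,4,5}
The 2nd edge added is 0-1.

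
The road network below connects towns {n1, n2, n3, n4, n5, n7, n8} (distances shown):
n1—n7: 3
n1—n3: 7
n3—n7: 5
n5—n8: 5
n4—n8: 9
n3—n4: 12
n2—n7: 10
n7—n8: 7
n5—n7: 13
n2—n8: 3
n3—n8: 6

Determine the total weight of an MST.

Prim, starting at n3.
Step 1: cheapest edge leaving the tree is n3—n7 (5); add n7.
Step 2: cheapest edge leaving the tree is n1—n7 (3); add n1.
Step 3: cheapest edge leaving the tree is n3—n8 (6); add n8.
Step 4: cheapest edge leaving the tree is n2—n8 (3); add n2.
Step 5: cheapest edge leaving the tree is n5—n8 (5); add n5.
Step 6: cheapest edge leaving the tree is n4—n8 (9); add n4.
MST edges: n3—n7, n1—n7, n3—n8, n2—n8, n5—n8, n4—n8; total weight 5+3+6+3+5+9 = 31.

31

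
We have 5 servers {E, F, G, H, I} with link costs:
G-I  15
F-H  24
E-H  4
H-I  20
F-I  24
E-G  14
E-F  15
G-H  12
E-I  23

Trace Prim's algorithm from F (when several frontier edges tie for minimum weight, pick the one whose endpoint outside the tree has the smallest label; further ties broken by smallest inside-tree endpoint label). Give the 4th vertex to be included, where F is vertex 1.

G

Prim, starting at F.
Step 1: cheapest edge leaving the tree is E-F (15); add E.
Step 2: cheapest edge leaving the tree is E-H (4); add H.
Step 3: cheapest edge leaving the tree is G-H (12); add G.
Step 4: cheapest edge leaving the tree is G-I (15); add I.
Vertex order: F, E, H, G, I. The 4th vertex is G.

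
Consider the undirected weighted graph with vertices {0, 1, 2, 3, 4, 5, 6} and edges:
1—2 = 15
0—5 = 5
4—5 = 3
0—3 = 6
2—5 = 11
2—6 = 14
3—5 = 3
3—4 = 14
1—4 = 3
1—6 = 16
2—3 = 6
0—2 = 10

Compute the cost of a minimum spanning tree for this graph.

Kruskal's algorithm — process edges by increasing weight (ties by edge label):
1—4 (3): add. Components now {0} {1,4} {2} {3} {5} {6}
3—5 (3): add. Components now {0} {1,4} {2} {3,5} {6}
4—5 (3): add. Components now {0} {1,3,4,5} {2} {6}
0—5 (5): add. Components now {0,1,3,4,5} {2} {6}
0—3 (6): skip — 0 and 3 already connected.
2—3 (6): add. Components now {0,1,2,3,4,5} {6}
0—2 (10): skip — 0 and 2 already connected.
2—5 (11): skip — 2 and 5 already connected.
2—6 (14): add. Components now {0,1,2,3,4,5,6}
MST edges: 1—4, 3—5, 4—5, 0—5, 2—3, 2—6; total weight 3+3+3+5+6+14 = 34.

34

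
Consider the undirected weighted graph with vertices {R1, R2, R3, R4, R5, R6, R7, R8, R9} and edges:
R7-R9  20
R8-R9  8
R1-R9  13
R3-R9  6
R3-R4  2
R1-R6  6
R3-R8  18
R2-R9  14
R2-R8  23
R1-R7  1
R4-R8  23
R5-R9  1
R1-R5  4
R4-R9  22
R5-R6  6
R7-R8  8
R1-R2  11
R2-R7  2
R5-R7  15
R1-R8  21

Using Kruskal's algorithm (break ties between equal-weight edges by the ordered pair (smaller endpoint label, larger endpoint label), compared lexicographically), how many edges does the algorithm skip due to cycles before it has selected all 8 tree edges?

Kruskal's algorithm — process edges by increasing weight (ties by edge label):
R1-R7 (1): add — endpoints in different components.
R5-R9 (1): add — endpoints in different components.
R2-R7 (2): add — endpoints in different components.
R3-R4 (2): add — endpoints in different components.
R1-R5 (4): add — endpoints in different components.
R1-R6 (6): add — endpoints in different components.
R3-R9 (6): add — endpoints in different components.
R5-R6 (6): skip — R6 and R5 already connected.
R7-R8 (8): add — endpoints in different components.
Edges rejected before the tree was complete: 1.

1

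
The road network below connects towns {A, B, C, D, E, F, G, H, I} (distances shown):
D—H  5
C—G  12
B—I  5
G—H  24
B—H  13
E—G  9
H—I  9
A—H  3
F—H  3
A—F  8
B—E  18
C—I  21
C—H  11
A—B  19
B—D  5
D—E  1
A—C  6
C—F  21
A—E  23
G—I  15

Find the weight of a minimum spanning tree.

Sort edges by weight, then run Kruskal:
D—E (1): add — endpoints in different components.
A—H (3): add — endpoints in different components.
F—H (3): add — endpoints in different components.
B—D (5): add — endpoints in different components.
B—I (5): add — endpoints in different components.
D—H (5): add — endpoints in different components.
A—C (6): add — endpoints in different components.
A—F (8): skip — A and F already connected.
E—G (9): add — endpoints in different components.
MST edges: D—E, A—H, F—H, B—D, B—I, D—H, A—C, E—G; total weight 1+3+3+5+5+5+6+9 = 37.

37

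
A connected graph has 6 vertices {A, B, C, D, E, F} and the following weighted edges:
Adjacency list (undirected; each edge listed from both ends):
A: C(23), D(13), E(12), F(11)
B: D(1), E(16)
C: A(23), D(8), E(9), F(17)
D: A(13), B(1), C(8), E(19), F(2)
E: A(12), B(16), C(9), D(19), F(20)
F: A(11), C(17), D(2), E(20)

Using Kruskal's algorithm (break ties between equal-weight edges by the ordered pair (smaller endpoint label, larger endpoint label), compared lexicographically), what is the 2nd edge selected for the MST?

Sort edges by weight, then run Kruskal:
B–D (1): add. Components now {A} {B,D} {C} {E} {F}
D–F (2): add. Components now {A} {B,D,F} {C} {E}
C–D (8): add. Components now {A} {B,C,D,F} {E}
C–E (9): add. Components now {A} {B,C,D,E,F}
A–F (11): add. Components now {A,B,C,D,E,F}
The 2nd edge added is D–F.

D-F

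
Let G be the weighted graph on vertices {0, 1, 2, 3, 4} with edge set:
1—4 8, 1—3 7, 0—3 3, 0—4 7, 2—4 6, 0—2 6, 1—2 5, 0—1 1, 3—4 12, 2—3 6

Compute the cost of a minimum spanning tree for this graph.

15

Prim, starting at 2.
Step 1: frontier [1—2 5, 0—2 6, 2—3 6, 2—4 6] → take 1—2 (5); add 1.
Step 2: frontier [0—1 1, 1—3 7, 1—4 8, 0—2 6, 2—3 6, 2—4 6] → take 0—1 (1); add 0.
Step 3: frontier [0—3 3, 0—4 7, 1—3 7, 1—4 8, 2—3 6, 2—4 6] → take 0—3 (3); add 3.
Step 4: frontier [0—4 7, 1—4 8, 2—4 6, 3—4 12] → take 2—4 (6); add 4.
MST edges: 1—2, 0—1, 0—3, 2—4; total weight 5+1+3+6 = 15.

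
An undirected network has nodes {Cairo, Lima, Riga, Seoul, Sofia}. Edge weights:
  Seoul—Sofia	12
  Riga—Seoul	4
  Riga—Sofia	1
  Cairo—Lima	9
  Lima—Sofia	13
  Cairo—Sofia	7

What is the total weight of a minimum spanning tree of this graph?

21

Grow the tree from Seoul using Prim:
Step 1: cheapest edge leaving the tree is Riga—Seoul (4); add Riga.
Step 2: cheapest edge leaving the tree is Riga—Sofia (1); add Sofia.
Step 3: cheapest edge leaving the tree is Cairo—Sofia (7); add Cairo.
Step 4: cheapest edge leaving the tree is Cairo—Lima (9); add Lima.
MST edges: Riga—Seoul, Riga—Sofia, Cairo—Sofia, Cairo—Lima; total weight 4+1+7+9 = 21.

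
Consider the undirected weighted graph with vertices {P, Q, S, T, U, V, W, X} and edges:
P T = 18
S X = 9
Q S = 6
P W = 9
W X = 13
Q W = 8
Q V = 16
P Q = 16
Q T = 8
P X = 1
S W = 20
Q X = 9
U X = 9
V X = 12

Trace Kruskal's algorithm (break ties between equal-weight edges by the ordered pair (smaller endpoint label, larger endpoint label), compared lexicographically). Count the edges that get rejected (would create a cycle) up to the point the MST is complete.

Sort edges by weight, then run Kruskal:
P X (1): add — endpoints in different components.
Q S (6): add — endpoints in different components.
Q T (8): add — endpoints in different components.
Q W (8): add — endpoints in different components.
P W (9): add — endpoints in different components.
Q X (9): skip — Q and X already connected.
S X (9): skip — S and X already connected.
U X (9): add — endpoints in different components.
V X (12): add — endpoints in different components.
Edges rejected before the tree was complete: 2.

2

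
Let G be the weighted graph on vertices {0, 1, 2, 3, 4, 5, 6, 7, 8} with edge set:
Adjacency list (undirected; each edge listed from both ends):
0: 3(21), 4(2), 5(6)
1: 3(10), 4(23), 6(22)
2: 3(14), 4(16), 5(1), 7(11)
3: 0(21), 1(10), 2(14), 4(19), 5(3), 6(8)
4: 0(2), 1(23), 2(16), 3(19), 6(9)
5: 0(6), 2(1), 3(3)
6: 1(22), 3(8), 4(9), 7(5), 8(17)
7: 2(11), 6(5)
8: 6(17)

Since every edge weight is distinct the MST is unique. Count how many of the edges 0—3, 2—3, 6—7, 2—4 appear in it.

1

Kruskal: consider edges lightest-first.
2—5 (1): add — endpoints in different components.
0—4 (2): add — endpoints in different components.
3—5 (3): add — endpoints in different components.
6—7 (5): add — endpoints in different components.
0—5 (6): add — endpoints in different components.
3—6 (8): add — endpoints in different components.
4—6 (9): skip — 4 and 6 already connected.
1—3 (10): add — endpoints in different components.
2—7 (11): skip — 2 and 7 already connected.
2—3 (14): skip — 2 and 3 already connected.
2—4 (16): skip — 2 and 4 already connected.
6—8 (17): add — endpoints in different components.
MST edge set: {2—5, 0—4, 3—5, 6—7, 0—5, 3—6, 1—3, 6—8}.
Of the listed edges, {6—7} are in the MST → 1.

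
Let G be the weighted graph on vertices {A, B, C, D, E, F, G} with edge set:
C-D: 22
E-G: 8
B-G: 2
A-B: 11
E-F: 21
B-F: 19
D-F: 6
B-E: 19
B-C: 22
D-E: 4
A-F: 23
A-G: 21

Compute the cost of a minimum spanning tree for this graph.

53

Sort edges by weight, then run Kruskal:
B-G (2): add — endpoints in different components.
D-E (4): add — endpoints in different components.
D-F (6): add — endpoints in different components.
E-G (8): add — endpoints in different components.
A-B (11): add — endpoints in different components.
B-E (19): skip — B and E already connected.
B-F (19): skip — B and F already connected.
A-G (21): skip — A and G already connected.
E-F (21): skip — E and F already connected.
B-C (22): add — endpoints in different components.
MST edges: B-G, D-E, D-F, E-G, A-B, B-C; total weight 2+4+6+8+11+22 = 53.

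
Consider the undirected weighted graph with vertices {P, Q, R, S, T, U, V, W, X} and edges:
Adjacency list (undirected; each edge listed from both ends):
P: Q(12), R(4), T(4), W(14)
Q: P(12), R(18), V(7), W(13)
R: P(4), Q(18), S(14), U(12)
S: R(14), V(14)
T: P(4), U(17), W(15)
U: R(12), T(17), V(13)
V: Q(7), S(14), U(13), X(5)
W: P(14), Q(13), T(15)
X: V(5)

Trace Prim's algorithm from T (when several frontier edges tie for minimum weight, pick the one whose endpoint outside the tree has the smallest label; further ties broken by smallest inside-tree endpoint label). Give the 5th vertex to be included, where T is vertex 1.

Prim's algorithm from T:
Step 1: frontier [P-T 4, T-W 15, T-U 17] → take P-T (4); add P.
Step 2: frontier [P-R 4, P-Q 12, P-W 14, T-W 15, T-U 17] → take P-R (4); add R.
Step 3: frontier [P-Q 12, P-W 14, R-U 12, R-S 14, Q-R 18, T-W 15, T-U 17] → take P-Q (12); add Q.
Step 4: frontier [P-W 14, Q-V 7, Q-W 13, R-U 12, R-S 14, T-W 15, T-U 17] → take Q-V (7); add V.
Step 5: frontier [P-W 14, Q-W 13, R-U 12, R-S 14, T-W 15, T-U 17, V-X 5, U-V 13, S-V 14] → take V-X (5); add X.
Step 6: frontier [P-W 14, Q-W 13, R-U 12, R-S 14, T-W 15, T-U 17, U-V 13, S-V 14] → take R-U (12); add U.
Step 7: frontier [P-W 14, Q-W 13, R-S 14, T-W 15, S-V 14] → take Q-W (13); add W.
Step 8: frontier [R-S 14, S-V 14] → take R-S (14); add S.
Vertex order: T, P, R, Q, V, X, U, W, S. The 5th vertex is V.

V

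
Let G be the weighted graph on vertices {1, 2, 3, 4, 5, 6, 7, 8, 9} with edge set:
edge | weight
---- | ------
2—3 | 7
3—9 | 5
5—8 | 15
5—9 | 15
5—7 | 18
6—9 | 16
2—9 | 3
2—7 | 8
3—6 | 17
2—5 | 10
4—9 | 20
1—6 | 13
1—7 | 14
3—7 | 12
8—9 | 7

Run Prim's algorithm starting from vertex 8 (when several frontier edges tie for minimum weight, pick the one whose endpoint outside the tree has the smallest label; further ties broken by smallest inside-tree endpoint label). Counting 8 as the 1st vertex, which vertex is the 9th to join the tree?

Prim's algorithm from 8:
Step 1: cheapest edge leaving the tree is 8—9 (7); add 9.
Step 2: cheapest edge leaving the tree is 2—9 (3); add 2.
Step 3: cheapest edge leaving the tree is 3—9 (5); add 3.
Step 4: cheapest edge leaving the tree is 2—7 (8); add 7.
Step 5: cheapest edge leaving the tree is 2—5 (10); add 5.
Step 6: cheapest edge leaving the tree is 1—7 (14); add 1.
Step 7: cheapest edge leaving the tree is 1—6 (13); add 6.
Step 8: cheapest edge leaving the tree is 4—9 (20); add 4.
Vertex order: 8, 9, 2, 3, 7, 5, 1, 6, 4. The 9th vertex is 4.

4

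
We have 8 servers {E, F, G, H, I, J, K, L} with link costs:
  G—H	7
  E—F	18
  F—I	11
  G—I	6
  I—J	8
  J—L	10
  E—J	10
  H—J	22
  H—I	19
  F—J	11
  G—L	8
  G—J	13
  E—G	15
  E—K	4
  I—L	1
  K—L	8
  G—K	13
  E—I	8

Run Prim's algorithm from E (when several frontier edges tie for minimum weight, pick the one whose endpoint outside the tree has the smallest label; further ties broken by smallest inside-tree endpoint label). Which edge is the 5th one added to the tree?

Prim, starting at E.
Step 1: cheapest edge leaving the tree is E—K (4); add K.
Step 2: cheapest edge leaving the tree is E—I (8); add I.
Step 3: cheapest edge leaving the tree is I—L (1); add L.
Step 4: cheapest edge leaving the tree is G—I (6); add G.
Step 5: cheapest edge leaving the tree is G—H (7); add H.
Step 6: cheapest edge leaving the tree is I—J (8); add J.
Step 7: cheapest edge leaving the tree is F—I (11); add F.
The 5th edge added is G—H.

G-H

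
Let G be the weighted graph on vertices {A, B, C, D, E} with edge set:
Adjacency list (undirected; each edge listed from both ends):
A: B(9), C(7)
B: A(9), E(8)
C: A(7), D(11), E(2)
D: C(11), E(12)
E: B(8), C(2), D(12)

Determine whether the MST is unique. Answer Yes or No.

Sort edges by weight, then run Kruskal:
C–E (2): add. Components now {A} {B} {C,E} {D}
A–C (7): add. Components now {A,C,E} {B} {D}
B–E (8): add. Components now {A,B,C,E} {D}
A–B (9): skip — A and B already connected.
C–D (11): add. Components now {A,B,C,D,E}
Every non-tree edge has weight strictly greater than the heaviest edge on the tree path between its endpoints, so the MST is unique.

Yes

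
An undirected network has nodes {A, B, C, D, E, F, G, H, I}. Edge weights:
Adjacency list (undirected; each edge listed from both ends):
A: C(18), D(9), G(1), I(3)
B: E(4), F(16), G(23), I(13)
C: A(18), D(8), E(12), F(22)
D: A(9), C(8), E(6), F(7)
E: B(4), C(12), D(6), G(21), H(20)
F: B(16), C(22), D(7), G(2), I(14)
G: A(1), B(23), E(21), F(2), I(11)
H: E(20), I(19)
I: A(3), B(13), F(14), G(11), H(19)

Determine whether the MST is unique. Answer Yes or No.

Yes

Kruskal's algorithm — process edges by increasing weight (ties by edge label):
A-G (1): add — endpoints in different components.
F-G (2): add — endpoints in different components.
A-I (3): add — endpoints in different components.
B-E (4): add — endpoints in different components.
D-E (6): add — endpoints in different components.
D-F (7): add — endpoints in different components.
C-D (8): add — endpoints in different components.
A-D (9): skip — A and D already connected.
G-I (11): skip — G and I already connected.
C-E (12): skip — C and E already connected.
B-I (13): skip — B and I already connected.
F-I (14): skip — F and I already connected.
B-F (16): skip — B and F already connected.
A-C (18): skip — A and C already connected.
H-I (19): add — endpoints in different components.
Every non-tree edge has weight strictly greater than the heaviest edge on the tree path between its endpoints, so the MST is unique.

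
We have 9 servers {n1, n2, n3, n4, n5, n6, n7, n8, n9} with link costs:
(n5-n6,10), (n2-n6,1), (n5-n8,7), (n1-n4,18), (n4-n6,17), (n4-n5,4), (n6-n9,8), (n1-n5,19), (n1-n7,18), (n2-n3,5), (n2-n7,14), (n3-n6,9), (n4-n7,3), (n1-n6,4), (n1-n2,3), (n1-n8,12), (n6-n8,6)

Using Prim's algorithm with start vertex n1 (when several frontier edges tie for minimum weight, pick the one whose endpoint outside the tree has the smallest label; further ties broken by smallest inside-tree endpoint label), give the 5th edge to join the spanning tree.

n5-n8

Grow the tree from n1 using Prim:
Step 1: cheapest edge leaving the tree is n1-n2 (3); add n2.
Step 2: cheapest edge leaving the tree is n2-n6 (1); add n6.
Step 3: cheapest edge leaving the tree is n2-n3 (5); add n3.
Step 4: cheapest edge leaving the tree is n6-n8 (6); add n8.
Step 5: cheapest edge leaving the tree is n5-n8 (7); add n5.
Step 6: cheapest edge leaving the tree is n4-n5 (4); add n4.
Step 7: cheapest edge leaving the tree is n4-n7 (3); add n7.
Step 8: cheapest edge leaving the tree is n6-n9 (8); add n9.
The 5th edge added is n5-n8.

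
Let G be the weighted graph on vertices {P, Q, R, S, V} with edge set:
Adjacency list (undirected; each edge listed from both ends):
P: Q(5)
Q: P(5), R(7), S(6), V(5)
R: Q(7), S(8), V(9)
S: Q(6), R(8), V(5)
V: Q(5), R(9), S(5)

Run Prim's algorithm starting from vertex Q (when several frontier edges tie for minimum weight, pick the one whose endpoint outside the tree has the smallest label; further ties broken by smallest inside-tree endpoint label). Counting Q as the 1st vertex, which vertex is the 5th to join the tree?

R

Prim's algorithm from Q:
Step 1: frontier [P—Q 5, Q—V 5, Q—S 6, Q—R 7] → take P—Q (5); add P.
Step 2: frontier [Q—V 5, Q—S 6, Q—R 7] → take Q—V (5); add V.
Step 3: frontier [Q—S 6, Q—R 7, S—V 5, R—V 9] → take S—V (5); add S.
Step 4: frontier [Q—R 7, R—S 8, R—V 9] → take Q—R (7); add R.
Vertex order: Q, P, V, S, R. The 5th vertex is R.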